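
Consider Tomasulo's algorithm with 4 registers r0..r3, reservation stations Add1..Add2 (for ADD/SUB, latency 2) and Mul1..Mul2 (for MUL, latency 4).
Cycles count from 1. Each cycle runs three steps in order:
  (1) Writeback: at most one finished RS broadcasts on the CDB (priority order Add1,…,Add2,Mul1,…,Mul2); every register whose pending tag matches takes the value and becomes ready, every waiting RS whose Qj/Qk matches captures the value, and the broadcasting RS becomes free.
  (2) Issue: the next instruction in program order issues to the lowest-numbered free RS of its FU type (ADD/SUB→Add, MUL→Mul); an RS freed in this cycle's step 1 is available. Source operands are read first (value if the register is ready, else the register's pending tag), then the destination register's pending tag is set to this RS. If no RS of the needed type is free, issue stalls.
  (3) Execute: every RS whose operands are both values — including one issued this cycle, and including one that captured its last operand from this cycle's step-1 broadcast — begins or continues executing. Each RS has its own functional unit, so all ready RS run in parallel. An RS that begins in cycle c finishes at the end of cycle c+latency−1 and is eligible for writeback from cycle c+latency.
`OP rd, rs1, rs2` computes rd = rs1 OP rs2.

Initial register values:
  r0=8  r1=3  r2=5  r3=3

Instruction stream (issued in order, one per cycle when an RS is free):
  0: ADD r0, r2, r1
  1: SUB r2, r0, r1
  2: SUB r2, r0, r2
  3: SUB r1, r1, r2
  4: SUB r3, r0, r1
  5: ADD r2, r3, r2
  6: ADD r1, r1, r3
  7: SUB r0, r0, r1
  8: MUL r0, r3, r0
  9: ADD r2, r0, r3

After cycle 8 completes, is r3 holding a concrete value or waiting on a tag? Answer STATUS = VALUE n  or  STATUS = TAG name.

STATUS = TAG Add1

c1: issue ADD r0<-Add1 | r0:Add1,r1:3,r2:5,r3:3
c2: issue SUB r2<-Add2 | r0:Add1,r1:3,r2:Add2,r3:3
c3: CDB Add1=8; issue SUB r2<-Add1 | r0:8,r1:3,r2:Add1,r3:3
c4: stall | r0:8,r1:3,r2:Add1,r3:3
c5: CDB Add2=5; issue SUB r1<-Add2 | r0:8,r1:Add2,r2:Add1,r3:3
c6: stall | r0:8,r1:Add2,r2:Add1,r3:3
c7: CDB Add1=3; issue SUB r3<-Add1 | r0:8,r1:Add2,r2:3,r3:Add1
c8: stall | r0:8,r1:Add2,r2:3,r3:Add1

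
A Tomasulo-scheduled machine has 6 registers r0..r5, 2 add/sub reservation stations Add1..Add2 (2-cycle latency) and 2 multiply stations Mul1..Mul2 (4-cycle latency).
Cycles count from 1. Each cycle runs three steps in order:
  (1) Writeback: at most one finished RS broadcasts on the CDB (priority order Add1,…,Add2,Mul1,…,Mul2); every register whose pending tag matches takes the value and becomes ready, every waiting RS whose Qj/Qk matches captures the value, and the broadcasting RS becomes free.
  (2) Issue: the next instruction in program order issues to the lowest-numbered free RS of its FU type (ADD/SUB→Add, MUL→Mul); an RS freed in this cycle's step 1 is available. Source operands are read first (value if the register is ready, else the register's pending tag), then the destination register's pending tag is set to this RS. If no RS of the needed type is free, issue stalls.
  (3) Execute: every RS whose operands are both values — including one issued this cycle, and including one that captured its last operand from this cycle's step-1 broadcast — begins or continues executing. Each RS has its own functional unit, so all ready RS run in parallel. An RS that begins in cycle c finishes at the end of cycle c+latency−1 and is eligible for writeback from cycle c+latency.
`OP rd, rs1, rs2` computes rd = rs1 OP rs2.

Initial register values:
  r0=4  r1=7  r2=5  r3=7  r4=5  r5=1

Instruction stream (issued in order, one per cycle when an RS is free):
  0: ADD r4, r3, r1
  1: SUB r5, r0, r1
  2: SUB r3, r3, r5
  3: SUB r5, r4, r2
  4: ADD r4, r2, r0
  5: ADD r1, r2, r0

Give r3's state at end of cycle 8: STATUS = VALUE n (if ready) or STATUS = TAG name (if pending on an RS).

STATUS = VALUE 10

c1: issue ADD r4<-Add1 | r0:4,r1:7,r2:5,r3:7,r4:Add1,r5:1
c2: issue SUB r5<-Add2 | r0:4,r1:7,r2:5,r3:7,r4:Add1,r5:Add2
c3: CDB Add1=14; issue SUB r3<-Add1 | r0:4,r1:7,r2:5,r3:Add1,r4:14,r5:Add2
c4: CDB Add2=-3; issue SUB r5<-Add2 | r0:4,r1:7,r2:5,r3:Add1,r4:14,r5:Add2
c5: stall | r0:4,r1:7,r2:5,r3:Add1,r4:14,r5:Add2
c6: CDB Add1=10; issue ADD r4<-Add1 | r0:4,r1:7,r2:5,r3:10,r4:Add1,r5:Add2
c7: CDB Add2=9; issue ADD r1<-Add2 | r0:4,r1:Add2,r2:5,r3:10,r4:Add1,r5:9
c8: CDB Add1=9 | r0:4,r1:Add2,r2:5,r3:10,r4:9,r5:9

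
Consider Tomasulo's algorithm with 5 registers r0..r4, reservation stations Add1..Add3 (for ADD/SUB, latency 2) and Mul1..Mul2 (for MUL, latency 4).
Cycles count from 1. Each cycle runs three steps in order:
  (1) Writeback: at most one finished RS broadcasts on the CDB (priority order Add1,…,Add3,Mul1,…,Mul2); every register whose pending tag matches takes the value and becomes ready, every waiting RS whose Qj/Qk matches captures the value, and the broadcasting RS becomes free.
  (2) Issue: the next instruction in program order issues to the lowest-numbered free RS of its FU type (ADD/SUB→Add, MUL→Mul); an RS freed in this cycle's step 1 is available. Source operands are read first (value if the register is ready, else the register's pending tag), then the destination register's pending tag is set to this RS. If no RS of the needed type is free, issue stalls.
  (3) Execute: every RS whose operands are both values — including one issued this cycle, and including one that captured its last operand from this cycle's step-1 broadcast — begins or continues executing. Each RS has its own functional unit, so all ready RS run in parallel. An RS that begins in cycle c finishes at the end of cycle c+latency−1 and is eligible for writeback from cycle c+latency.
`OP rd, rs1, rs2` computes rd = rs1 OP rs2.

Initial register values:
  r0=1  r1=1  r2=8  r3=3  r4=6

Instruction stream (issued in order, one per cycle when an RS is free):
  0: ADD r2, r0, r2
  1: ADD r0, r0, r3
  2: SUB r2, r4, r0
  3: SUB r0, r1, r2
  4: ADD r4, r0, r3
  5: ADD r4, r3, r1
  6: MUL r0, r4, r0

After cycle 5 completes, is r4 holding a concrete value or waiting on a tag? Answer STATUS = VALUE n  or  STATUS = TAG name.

STATUS = TAG Add3

c1: issue ADD r2<-Add1 | r0:1,r1:1,r2:Add1,r3:3,r4:6
c2: issue ADD r0<-Add2 | r0:Add2,r1:1,r2:Add1,r3:3,r4:6
c3: CDB Add1=9; issue SUB r2<-Add1 | r0:Add2,r1:1,r2:Add1,r3:3,r4:6
c4: CDB Add2=4; issue SUB r0<-Add2 | r0:Add2,r1:1,r2:Add1,r3:3,r4:6
c5: issue ADD r4<-Add3 | r0:Add2,r1:1,r2:Add1,r3:3,r4:Add3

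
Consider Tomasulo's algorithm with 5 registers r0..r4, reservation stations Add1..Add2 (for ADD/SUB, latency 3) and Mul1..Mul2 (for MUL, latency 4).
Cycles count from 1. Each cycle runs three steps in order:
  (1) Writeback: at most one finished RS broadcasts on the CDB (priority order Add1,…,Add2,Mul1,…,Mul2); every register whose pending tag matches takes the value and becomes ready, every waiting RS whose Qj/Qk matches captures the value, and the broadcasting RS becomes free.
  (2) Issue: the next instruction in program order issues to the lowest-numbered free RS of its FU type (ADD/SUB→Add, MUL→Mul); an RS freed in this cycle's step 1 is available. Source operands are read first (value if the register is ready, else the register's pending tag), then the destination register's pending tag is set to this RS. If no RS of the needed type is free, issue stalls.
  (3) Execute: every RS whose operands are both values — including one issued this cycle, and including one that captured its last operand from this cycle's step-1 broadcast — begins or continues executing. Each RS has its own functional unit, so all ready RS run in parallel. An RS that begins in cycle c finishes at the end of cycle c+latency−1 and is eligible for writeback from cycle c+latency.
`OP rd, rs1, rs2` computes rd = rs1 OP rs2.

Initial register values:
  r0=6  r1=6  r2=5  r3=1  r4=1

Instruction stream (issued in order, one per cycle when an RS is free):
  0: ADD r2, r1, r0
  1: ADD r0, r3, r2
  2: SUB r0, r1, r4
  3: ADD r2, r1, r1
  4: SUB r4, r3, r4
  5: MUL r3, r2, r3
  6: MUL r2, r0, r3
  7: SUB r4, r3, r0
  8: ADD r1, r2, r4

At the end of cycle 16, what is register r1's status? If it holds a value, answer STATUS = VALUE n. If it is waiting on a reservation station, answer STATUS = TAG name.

STATUS = TAG Add2

c1: issue ADD r2<-Add1 | r0:6,r1:6,r2:Add1,r3:1,r4:1
c2: issue ADD r0<-Add2 | r0:Add2,r1:6,r2:Add1,r3:1,r4:1
c3: stall | r0:Add2,r1:6,r2:Add1,r3:1,r4:1
c4: CDB Add1=12; issue SUB r0<-Add1 | r0:Add1,r1:6,r2:12,r3:1,r4:1
c5: stall | r0:Add1,r1:6,r2:12,r3:1,r4:1
c6: stall | r0:Add1,r1:6,r2:12,r3:1,r4:1
c7: CDB Add1=5; issue ADD r2<-Add1 | r0:5,r1:6,r2:Add1,r3:1,r4:1
c8: CDB Add2=13; issue SUB r4<-Add2 | r0:5,r1:6,r2:Add1,r3:1,r4:Add2
c9: issue MUL r3<-Mul1 | r0:5,r1:6,r2:Add1,r3:Mul1,r4:Add2
c10: CDB Add1=12; issue MUL r2<-Mul2 | r0:5,r1:6,r2:Mul2,r3:Mul1,r4:Add2
c11: CDB Add2=0; issue SUB r4<-Add1 | r0:5,r1:6,r2:Mul2,r3:Mul1,r4:Add1
c12: issue ADD r1<-Add2 | r0:5,r1:Add2,r2:Mul2,r3:Mul1,r4:Add1
c13: - | r0:5,r1:Add2,r2:Mul2,r3:Mul1,r4:Add1
c14: CDB Mul1=12 | r0:5,r1:Add2,r2:Mul2,r3:12,r4:Add1
c15: - | r0:5,r1:Add2,r2:Mul2,r3:12,r4:Add1
c16: - | r0:5,r1:Add2,r2:Mul2,r3:12,r4:Add1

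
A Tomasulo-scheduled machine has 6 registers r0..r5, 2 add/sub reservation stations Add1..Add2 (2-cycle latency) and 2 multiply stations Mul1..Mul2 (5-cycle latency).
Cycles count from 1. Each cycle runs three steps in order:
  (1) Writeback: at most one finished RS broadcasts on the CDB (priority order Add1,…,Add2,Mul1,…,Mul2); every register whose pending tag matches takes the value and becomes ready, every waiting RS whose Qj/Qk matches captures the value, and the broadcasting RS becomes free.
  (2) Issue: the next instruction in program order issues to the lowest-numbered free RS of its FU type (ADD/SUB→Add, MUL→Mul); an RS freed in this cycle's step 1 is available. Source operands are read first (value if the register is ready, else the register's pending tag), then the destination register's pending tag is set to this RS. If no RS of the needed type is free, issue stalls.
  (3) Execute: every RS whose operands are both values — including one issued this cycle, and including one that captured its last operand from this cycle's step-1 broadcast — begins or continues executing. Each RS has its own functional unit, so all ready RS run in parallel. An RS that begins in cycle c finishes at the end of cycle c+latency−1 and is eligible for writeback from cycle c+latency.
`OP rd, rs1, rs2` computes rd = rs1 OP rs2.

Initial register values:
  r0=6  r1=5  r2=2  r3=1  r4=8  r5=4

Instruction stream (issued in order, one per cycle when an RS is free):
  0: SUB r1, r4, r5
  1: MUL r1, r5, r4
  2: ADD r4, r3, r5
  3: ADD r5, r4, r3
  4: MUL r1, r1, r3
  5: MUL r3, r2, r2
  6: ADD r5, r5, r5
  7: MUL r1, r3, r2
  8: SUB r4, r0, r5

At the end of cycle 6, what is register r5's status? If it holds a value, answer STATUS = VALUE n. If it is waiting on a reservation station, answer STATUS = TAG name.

STATUS = TAG Add2

  c1: issue SUB r1<-Add1  regs: r0:6,r1:Add1,r2:2,r3:1,r4:8,r5:4
  c2: issue MUL r1<-Mul1  regs: r0:6,r1:Mul1,r2:2,r3:1,r4:8,r5:4
  c3: CDB Add1=4; issue ADD r4<-Add1  regs: r0:6,r1:Mul1,r2:2,r3:1,r4:Add1,r5:4
  c4: issue ADD r5<-Add2  regs: r0:6,r1:Mul1,r2:2,r3:1,r4:Add1,r5:Add2
  c5: CDB Add1=5; issue MUL r1<-Mul2  regs: r0:6,r1:Mul2,r2:2,r3:1,r4:5,r5:Add2
  c6: stall  regs: r0:6,r1:Mul2,r2:2,r3:1,r4:5,r5:Add2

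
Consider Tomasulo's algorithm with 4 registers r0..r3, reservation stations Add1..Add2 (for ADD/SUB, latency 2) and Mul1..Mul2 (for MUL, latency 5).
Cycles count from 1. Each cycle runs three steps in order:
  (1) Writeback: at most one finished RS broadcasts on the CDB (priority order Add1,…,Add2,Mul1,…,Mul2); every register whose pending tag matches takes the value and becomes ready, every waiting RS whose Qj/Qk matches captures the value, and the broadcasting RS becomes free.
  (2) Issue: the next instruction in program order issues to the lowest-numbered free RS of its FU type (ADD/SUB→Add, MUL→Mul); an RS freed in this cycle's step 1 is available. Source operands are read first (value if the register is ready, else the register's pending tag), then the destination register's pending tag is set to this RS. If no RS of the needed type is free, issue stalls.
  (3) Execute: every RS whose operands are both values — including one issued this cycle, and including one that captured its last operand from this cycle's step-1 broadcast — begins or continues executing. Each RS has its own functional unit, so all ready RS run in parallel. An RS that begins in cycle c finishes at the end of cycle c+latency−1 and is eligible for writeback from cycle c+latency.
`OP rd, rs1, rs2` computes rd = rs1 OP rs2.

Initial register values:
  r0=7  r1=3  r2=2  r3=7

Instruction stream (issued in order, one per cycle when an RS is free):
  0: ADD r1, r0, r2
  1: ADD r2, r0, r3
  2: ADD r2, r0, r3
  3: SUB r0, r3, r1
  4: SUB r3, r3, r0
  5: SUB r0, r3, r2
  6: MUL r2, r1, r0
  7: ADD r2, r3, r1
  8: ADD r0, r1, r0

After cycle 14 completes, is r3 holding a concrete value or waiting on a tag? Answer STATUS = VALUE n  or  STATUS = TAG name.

c1: issue ADD r1<-Add1 | r0:7,r1:Add1,r2:2,r3:7
c2: issue ADD r2<-Add2 | r0:7,r1:Add1,r2:Add2,r3:7
c3: CDB Add1=9; issue ADD r2<-Add1 | r0:7,r1:9,r2:Add1,r3:7
c4: CDB Add2=14; issue SUB r0<-Add2 | r0:Add2,r1:9,r2:Add1,r3:7
c5: CDB Add1=14; issue SUB r3<-Add1 | r0:Add2,r1:9,r2:14,r3:Add1
c6: CDB Add2=-2; issue SUB r0<-Add2 | r0:Add2,r1:9,r2:14,r3:Add1
c7: issue MUL r2<-Mul1 | r0:Add2,r1:9,r2:Mul1,r3:Add1
c8: CDB Add1=9; issue ADD r2<-Add1 | r0:Add2,r1:9,r2:Add1,r3:9
c9: stall | r0:Add2,r1:9,r2:Add1,r3:9
c10: CDB Add1=18; issue ADD r0<-Add1 | r0:Add1,r1:9,r2:18,r3:9
c11: CDB Add2=-5 | r0:Add1,r1:9,r2:18,r3:9
c12: - | r0:Add1,r1:9,r2:18,r3:9
c13: CDB Add1=4 | r0:4,r1:9,r2:18,r3:9
c14: - | r0:4,r1:9,r2:18,r3:9

STATUS = VALUE 9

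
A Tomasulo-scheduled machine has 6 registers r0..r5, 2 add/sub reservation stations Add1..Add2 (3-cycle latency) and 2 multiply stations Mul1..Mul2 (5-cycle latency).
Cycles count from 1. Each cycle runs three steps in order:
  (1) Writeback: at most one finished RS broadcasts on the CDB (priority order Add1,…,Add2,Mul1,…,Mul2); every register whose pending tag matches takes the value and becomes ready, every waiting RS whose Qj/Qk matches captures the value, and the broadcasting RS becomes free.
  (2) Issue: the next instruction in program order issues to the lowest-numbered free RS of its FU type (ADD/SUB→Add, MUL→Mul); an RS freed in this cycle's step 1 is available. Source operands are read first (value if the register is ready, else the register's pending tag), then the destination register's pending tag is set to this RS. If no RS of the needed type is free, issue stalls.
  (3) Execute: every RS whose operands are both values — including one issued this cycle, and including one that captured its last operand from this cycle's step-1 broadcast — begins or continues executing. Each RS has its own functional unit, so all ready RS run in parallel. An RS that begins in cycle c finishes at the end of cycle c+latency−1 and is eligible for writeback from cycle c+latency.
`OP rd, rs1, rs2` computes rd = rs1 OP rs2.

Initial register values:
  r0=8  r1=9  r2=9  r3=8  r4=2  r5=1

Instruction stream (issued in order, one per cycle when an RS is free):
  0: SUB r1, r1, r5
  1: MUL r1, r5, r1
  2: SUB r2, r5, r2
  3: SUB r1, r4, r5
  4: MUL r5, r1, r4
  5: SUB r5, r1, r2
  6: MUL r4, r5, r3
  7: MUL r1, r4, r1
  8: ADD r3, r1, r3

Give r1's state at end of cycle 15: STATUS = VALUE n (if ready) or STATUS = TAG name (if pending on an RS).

STATUS = TAG Mul2

c1: issue SUB r1<-Add1 | r0:8,r1:Add1,r2:9,r3:8,r4:2,r5:1
c2: issue MUL r1<-Mul1 | r0:8,r1:Mul1,r2:9,r3:8,r4:2,r5:1
c3: issue SUB r2<-Add2 | r0:8,r1:Mul1,r2:Add2,r3:8,r4:2,r5:1
c4: CDB Add1=8; issue SUB r1<-Add1 | r0:8,r1:Add1,r2:Add2,r3:8,r4:2,r5:1
c5: issue MUL r5<-Mul2 | r0:8,r1:Add1,r2:Add2,r3:8,r4:2,r5:Mul2
c6: CDB Add2=-8; issue SUB r5<-Add2 | r0:8,r1:Add1,r2:-8,r3:8,r4:2,r5:Add2
c7: CDB Add1=1; stall | r0:8,r1:1,r2:-8,r3:8,r4:2,r5:Add2
c8: stall | r0:8,r1:1,r2:-8,r3:8,r4:2,r5:Add2
c9: CDB Mul1=8; issue MUL r4<-Mul1 | r0:8,r1:1,r2:-8,r3:8,r4:Mul1,r5:Add2
c10: CDB Add2=9; stall | r0:8,r1:1,r2:-8,r3:8,r4:Mul1,r5:9
c11: stall | r0:8,r1:1,r2:-8,r3:8,r4:Mul1,r5:9
c12: CDB Mul2=2; issue MUL r1<-Mul2 | r0:8,r1:Mul2,r2:-8,r3:8,r4:Mul1,r5:9
c13: issue ADD r3<-Add1 | r0:8,r1:Mul2,r2:-8,r3:Add1,r4:Mul1,r5:9
c14: - | r0:8,r1:Mul2,r2:-8,r3:Add1,r4:Mul1,r5:9
c15: CDB Mul1=72 | r0:8,r1:Mul2,r2:-8,r3:Add1,r4:72,r5:9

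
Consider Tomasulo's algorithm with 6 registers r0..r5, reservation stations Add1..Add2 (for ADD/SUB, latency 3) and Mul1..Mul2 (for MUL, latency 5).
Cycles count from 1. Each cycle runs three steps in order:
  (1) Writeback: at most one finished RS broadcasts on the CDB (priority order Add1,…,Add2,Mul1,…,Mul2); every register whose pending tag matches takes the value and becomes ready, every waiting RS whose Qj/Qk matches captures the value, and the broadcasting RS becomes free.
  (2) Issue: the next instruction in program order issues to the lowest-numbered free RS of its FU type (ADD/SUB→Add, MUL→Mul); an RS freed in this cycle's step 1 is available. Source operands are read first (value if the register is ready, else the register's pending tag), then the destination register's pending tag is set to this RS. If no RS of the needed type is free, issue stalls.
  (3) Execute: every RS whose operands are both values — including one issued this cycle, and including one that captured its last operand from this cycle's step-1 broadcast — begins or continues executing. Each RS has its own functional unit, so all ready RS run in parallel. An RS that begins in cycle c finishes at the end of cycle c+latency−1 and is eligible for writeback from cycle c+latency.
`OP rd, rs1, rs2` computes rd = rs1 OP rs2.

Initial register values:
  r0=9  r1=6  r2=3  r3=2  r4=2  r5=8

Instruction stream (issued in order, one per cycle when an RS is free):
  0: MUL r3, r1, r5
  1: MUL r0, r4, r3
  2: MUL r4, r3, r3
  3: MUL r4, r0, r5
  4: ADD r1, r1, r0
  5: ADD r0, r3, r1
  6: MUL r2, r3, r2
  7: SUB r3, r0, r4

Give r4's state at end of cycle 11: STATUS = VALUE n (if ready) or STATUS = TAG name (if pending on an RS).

STATUS = TAG Mul1

  c1: issue MUL r3<-Mul1  regs: r0:9,r1:6,r2:3,r3:Mul1,r4:2,r5:8
  c2: issue MUL r0<-Mul2  regs: r0:Mul2,r1:6,r2:3,r3:Mul1,r4:2,r5:8
  c3: stall  regs: r0:Mul2,r1:6,r2:3,r3:Mul1,r4:2,r5:8
  c4: stall  regs: r0:Mul2,r1:6,r2:3,r3:Mul1,r4:2,r5:8
  c5: stall  regs: r0:Mul2,r1:6,r2:3,r3:Mul1,r4:2,r5:8
  c6: CDB Mul1=48; issue MUL r4<-Mul1  regs: r0:Mul2,r1:6,r2:3,r3:48,r4:Mul1,r5:8
  c7: stall  regs: r0:Mul2,r1:6,r2:3,r3:48,r4:Mul1,r5:8
  c8: stall  regs: r0:Mul2,r1:6,r2:3,r3:48,r4:Mul1,r5:8
  c9: stall  regs: r0:Mul2,r1:6,r2:3,r3:48,r4:Mul1,r5:8
  c10: stall  regs: r0:Mul2,r1:6,r2:3,r3:48,r4:Mul1,r5:8
  c11: CDB Mul1=2304; issue MUL r4<-Mul1  regs: r0:Mul2,r1:6,r2:3,r3:48,r4:Mul1,r5:8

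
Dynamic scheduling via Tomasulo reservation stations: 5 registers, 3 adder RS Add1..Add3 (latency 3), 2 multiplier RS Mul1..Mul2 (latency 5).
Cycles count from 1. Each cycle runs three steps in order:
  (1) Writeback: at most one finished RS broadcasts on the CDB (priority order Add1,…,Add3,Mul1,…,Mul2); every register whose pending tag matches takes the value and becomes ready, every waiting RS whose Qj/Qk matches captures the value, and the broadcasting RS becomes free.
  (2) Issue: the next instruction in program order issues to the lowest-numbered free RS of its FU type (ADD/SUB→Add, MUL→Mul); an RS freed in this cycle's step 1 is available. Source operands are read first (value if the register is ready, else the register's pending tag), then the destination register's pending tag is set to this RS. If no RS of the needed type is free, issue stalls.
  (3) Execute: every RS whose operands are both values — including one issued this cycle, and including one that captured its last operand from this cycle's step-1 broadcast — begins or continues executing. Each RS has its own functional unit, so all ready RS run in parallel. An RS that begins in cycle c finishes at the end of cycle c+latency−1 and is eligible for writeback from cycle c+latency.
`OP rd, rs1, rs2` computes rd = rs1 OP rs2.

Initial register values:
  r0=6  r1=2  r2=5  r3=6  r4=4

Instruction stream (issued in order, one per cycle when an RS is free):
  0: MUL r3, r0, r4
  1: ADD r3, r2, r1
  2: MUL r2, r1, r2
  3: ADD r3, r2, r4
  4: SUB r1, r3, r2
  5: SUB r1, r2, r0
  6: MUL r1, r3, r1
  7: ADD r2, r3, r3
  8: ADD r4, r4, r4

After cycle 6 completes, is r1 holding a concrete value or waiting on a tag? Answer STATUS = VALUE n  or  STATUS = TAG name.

STATUS = TAG Add3

c1: issue MUL r3<-Mul1 | r0:6,r1:2,r2:5,r3:Mul1,r4:4
c2: issue ADD r3<-Add1 | r0:6,r1:2,r2:5,r3:Add1,r4:4
c3: issue MUL r2<-Mul2 | r0:6,r1:2,r2:Mul2,r3:Add1,r4:4
c4: issue ADD r3<-Add2 | r0:6,r1:2,r2:Mul2,r3:Add2,r4:4
c5: CDB Add1=7; issue SUB r1<-Add1 | r0:6,r1:Add1,r2:Mul2,r3:Add2,r4:4
c6: CDB Mul1=24; issue SUB r1<-Add3 | r0:6,r1:Add3,r2:Mul2,r3:Add2,r4:4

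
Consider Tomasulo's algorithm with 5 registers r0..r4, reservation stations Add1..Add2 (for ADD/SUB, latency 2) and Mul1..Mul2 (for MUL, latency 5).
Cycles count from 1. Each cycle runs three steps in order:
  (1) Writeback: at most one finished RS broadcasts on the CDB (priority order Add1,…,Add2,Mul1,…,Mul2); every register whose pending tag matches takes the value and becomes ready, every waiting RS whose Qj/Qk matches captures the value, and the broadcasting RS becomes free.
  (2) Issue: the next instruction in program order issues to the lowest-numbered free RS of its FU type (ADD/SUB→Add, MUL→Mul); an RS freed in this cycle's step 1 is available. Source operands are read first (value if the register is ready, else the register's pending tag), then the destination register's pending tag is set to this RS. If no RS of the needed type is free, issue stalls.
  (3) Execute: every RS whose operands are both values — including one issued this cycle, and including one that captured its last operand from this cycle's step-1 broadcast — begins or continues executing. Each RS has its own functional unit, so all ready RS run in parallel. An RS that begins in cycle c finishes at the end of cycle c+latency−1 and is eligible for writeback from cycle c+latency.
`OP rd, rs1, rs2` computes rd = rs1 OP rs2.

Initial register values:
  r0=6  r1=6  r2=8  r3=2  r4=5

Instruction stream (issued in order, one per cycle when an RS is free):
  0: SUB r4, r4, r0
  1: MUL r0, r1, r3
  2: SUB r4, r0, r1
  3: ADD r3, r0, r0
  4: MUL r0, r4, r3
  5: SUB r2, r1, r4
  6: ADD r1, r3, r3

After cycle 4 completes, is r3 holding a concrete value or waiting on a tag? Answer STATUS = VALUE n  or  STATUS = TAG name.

STATUS = TAG Add2

c1: issue SUB r4<-Add1 | r0:6,r1:6,r2:8,r3:2,r4:Add1
c2: issue MUL r0<-Mul1 | r0:Mul1,r1:6,r2:8,r3:2,r4:Add1
c3: CDB Add1=-1; issue SUB r4<-Add1 | r0:Mul1,r1:6,r2:8,r3:2,r4:Add1
c4: issue ADD r3<-Add2 | r0:Mul1,r1:6,r2:8,r3:Add2,r4:Add1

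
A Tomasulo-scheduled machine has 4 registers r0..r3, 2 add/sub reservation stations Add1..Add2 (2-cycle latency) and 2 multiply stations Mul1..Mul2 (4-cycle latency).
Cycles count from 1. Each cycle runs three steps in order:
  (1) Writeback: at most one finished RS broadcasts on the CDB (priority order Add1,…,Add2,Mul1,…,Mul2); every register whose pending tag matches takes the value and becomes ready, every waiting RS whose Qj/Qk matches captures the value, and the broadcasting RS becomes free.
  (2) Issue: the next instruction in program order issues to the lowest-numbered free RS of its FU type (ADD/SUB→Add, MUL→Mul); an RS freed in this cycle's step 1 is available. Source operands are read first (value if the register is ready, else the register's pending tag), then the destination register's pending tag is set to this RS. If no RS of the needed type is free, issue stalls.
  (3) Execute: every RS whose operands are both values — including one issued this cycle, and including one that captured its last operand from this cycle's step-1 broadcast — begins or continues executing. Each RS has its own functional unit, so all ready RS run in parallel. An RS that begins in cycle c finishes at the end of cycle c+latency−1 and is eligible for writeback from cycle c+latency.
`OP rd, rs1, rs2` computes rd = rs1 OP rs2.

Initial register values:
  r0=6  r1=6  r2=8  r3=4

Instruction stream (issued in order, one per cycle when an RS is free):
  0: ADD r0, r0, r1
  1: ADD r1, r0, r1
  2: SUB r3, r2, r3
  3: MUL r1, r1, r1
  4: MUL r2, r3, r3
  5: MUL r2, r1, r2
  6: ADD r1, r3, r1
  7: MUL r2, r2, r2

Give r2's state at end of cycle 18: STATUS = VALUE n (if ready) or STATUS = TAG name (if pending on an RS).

STATUS = VALUE 26873856

c1: issue ADD r0<-Add1 | r0:Add1,r1:6,r2:8,r3:4
c2: issue ADD r1<-Add2 | r0:Add1,r1:Add2,r2:8,r3:4
c3: CDB Add1=12; issue SUB r3<-Add1 | r0:12,r1:Add2,r2:8,r3:Add1
c4: issue MUL r1<-Mul1 | r0:12,r1:Mul1,r2:8,r3:Add1
c5: CDB Add1=4; issue MUL r2<-Mul2 | r0:12,r1:Mul1,r2:Mul2,r3:4
c6: CDB Add2=18; stall | r0:12,r1:Mul1,r2:Mul2,r3:4
c7: stall | r0:12,r1:Mul1,r2:Mul2,r3:4
c8: stall | r0:12,r1:Mul1,r2:Mul2,r3:4
c9: CDB Mul2=16; issue MUL r2<-Mul2 | r0:12,r1:Mul1,r2:Mul2,r3:4
c10: CDB Mul1=324; issue ADD r1<-Add1 | r0:12,r1:Add1,r2:Mul2,r3:4
c11: issue MUL r2<-Mul1 | r0:12,r1:Add1,r2:Mul1,r3:4
c12: CDB Add1=328 | r0:12,r1:328,r2:Mul1,r3:4
c13: - | r0:12,r1:328,r2:Mul1,r3:4
c14: CDB Mul2=5184 | r0:12,r1:328,r2:Mul1,r3:4
c15: - | r0:12,r1:328,r2:Mul1,r3:4
c16: - | r0:12,r1:328,r2:Mul1,r3:4
c17: - | r0:12,r1:328,r2:Mul1,r3:4
c18: CDB Mul1=26873856 | r0:12,r1:328,r2:26873856,r3:4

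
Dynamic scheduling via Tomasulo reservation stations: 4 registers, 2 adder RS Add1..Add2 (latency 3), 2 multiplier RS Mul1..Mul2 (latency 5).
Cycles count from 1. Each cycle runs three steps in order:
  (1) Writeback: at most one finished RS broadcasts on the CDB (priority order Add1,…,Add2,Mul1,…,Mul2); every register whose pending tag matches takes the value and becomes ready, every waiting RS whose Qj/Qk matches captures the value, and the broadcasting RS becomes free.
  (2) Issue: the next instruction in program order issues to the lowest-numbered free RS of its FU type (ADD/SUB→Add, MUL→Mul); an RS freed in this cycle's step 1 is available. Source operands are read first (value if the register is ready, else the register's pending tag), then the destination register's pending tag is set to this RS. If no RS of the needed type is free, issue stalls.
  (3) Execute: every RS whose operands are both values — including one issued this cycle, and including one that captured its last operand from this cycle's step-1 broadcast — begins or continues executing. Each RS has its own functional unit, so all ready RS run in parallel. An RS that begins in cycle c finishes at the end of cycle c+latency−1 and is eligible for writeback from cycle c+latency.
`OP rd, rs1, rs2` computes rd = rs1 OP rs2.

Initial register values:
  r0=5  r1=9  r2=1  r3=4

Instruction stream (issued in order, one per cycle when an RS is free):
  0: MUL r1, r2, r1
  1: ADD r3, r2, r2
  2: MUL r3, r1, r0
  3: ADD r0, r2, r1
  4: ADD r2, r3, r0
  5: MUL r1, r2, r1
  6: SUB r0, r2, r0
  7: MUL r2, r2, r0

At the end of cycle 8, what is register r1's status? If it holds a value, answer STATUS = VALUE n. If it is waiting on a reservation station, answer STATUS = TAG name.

STATUS = TAG Mul1

c1: issue MUL r1<-Mul1 | r0:5,r1:Mul1,r2:1,r3:4
c2: issue ADD r3<-Add1 | r0:5,r1:Mul1,r2:1,r3:Add1
c3: issue MUL r3<-Mul2 | r0:5,r1:Mul1,r2:1,r3:Mul2
c4: issue ADD r0<-Add2 | r0:Add2,r1:Mul1,r2:1,r3:Mul2
c5: CDB Add1=2; issue ADD r2<-Add1 | r0:Add2,r1:Mul1,r2:Add1,r3:Mul2
c6: CDB Mul1=9; issue MUL r1<-Mul1 | r0:Add2,r1:Mul1,r2:Add1,r3:Mul2
c7: stall | r0:Add2,r1:Mul1,r2:Add1,r3:Mul2
c8: stall | r0:Add2,r1:Mul1,r2:Add1,r3:Mul2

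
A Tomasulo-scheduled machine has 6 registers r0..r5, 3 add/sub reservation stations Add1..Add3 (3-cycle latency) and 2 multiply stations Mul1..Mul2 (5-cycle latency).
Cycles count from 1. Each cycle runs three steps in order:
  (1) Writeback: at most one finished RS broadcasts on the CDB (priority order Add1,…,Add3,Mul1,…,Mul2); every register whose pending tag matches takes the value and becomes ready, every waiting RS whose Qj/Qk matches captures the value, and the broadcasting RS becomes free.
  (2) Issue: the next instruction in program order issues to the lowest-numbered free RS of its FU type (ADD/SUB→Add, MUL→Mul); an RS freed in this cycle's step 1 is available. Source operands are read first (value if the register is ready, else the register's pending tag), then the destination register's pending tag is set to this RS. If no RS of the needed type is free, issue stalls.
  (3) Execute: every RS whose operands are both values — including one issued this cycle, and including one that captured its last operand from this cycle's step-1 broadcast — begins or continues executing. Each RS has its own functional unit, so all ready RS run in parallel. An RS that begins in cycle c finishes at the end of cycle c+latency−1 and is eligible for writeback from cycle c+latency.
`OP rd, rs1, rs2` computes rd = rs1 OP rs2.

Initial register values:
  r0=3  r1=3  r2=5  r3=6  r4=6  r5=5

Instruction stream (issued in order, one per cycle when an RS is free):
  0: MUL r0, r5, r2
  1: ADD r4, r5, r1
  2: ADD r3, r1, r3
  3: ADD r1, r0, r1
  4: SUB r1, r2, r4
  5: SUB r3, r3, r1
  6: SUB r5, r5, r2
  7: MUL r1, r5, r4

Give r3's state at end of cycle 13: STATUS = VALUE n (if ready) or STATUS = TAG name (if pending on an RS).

STATUS = VALUE 12

cycle 1: issue MUL r0<-Mul1 // r0:Mul1,r1:3,r2:5,r3:6,r4:6,r5:5
cycle 2: issue ADD r4<-Add1 // r0:Mul1,r1:3,r2:5,r3:6,r4:Add1,r5:5
cycle 3: issue ADD r3<-Add2 // r0:Mul1,r1:3,r2:5,r3:Add2,r4:Add1,r5:5
cycle 4: issue ADD r1<-Add3 // r0:Mul1,r1:Add3,r2:5,r3:Add2,r4:Add1,r5:5
cycle 5: CDB Add1=8; issue SUB r1<-Add1 // r0:Mul1,r1:Add1,r2:5,r3:Add2,r4:8,r5:5
cycle 6: CDB Add2=9; issue SUB r3<-Add2 // r0:Mul1,r1:Add1,r2:5,r3:Add2,r4:8,r5:5
cycle 7: CDB Mul1=25; stall // r0:25,r1:Add1,r2:5,r3:Add2,r4:8,r5:5
cycle 8: CDB Add1=-3; issue SUB r5<-Add1 // r0:25,r1:-3,r2:5,r3:Add2,r4:8,r5:Add1
cycle 9: issue MUL r1<-Mul1 // r0:25,r1:Mul1,r2:5,r3:Add2,r4:8,r5:Add1
cycle 10: CDB Add3=28 // r0:25,r1:Mul1,r2:5,r3:Add2,r4:8,r5:Add1
cycle 11: CDB Add1=0 // r0:25,r1:Mul1,r2:5,r3:Add2,r4:8,r5:0
cycle 12: CDB Add2=12 // r0:25,r1:Mul1,r2:5,r3:12,r4:8,r5:0
cycle 13: - // r0:25,r1:Mul1,r2:5,r3:12,r4:8,r5:0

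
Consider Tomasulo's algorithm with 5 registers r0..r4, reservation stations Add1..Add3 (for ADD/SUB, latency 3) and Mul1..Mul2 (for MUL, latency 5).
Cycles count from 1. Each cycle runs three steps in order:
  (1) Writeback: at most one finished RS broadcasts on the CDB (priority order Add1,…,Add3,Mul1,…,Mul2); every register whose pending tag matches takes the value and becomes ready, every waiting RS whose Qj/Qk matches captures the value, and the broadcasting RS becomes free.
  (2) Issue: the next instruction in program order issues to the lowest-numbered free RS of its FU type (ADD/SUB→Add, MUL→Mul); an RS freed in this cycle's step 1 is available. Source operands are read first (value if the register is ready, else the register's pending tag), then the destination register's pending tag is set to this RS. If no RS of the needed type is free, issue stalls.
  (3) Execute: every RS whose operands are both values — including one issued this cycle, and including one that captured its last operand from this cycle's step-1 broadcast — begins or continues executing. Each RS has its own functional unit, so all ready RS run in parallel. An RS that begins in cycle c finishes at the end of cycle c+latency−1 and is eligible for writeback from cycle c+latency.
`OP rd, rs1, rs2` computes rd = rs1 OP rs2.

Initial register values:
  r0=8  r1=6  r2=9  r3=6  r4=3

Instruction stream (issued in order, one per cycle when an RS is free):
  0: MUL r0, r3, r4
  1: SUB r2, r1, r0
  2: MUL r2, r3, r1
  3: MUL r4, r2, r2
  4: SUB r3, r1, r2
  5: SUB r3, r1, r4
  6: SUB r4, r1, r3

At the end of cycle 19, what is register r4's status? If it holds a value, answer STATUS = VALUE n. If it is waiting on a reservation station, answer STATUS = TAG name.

STATUS = VALUE 1296

  c1: issue MUL r0<-Mul1  regs: r0:Mul1,r1:6,r2:9,r3:6,r4:3
  c2: issue SUB r2<-Add1  regs: r0:Mul1,r1:6,r2:Add1,r3:6,r4:3
  c3: issue MUL r2<-Mul2  regs: r0:Mul1,r1:6,r2:Mul2,r3:6,r4:3
  c4: stall  regs: r0:Mul1,r1:6,r2:Mul2,r3:6,r4:3
  c5: stall  regs: r0:Mul1,r1:6,r2:Mul2,r3:6,r4:3
  c6: CDB Mul1=18; issue MUL r4<-Mul1  regs: r0:18,r1:6,r2:Mul2,r3:6,r4:Mul1
  c7: issue SUB r3<-Add2  regs: r0:18,r1:6,r2:Mul2,r3:Add2,r4:Mul1
  c8: CDB Mul2=36; issue SUB r3<-Add3  regs: r0:18,r1:6,r2:36,r3:Add3,r4:Mul1
  c9: CDB Add1=-12; issue SUB r4<-Add1  regs: r0:18,r1:6,r2:36,r3:Add3,r4:Add1
  c10: -  regs: r0:18,r1:6,r2:36,r3:Add3,r4:Add1
  c11: CDB Add2=-30  regs: r0:18,r1:6,r2:36,r3:Add3,r4:Add1
  c12: -  regs: r0:18,r1:6,r2:36,r3:Add3,r4:Add1
  c13: CDB Mul1=1296  regs: r0:18,r1:6,r2:36,r3:Add3,r4:Add1
  c14: -  regs: r0:18,r1:6,r2:36,r3:Add3,r4:Add1
  c15: -  regs: r0:18,r1:6,r2:36,r3:Add3,r4:Add1
  c16: CDB Add3=-1290  regs: r0:18,r1:6,r2:36,r3:-1290,r4:Add1
  c17: -  regs: r0:18,r1:6,r2:36,r3:-1290,r4:Add1
  c18: -  regs: r0:18,r1:6,r2:36,r3:-1290,r4:Add1
  c19: CDB Add1=1296  regs: r0:18,r1:6,r2:36,r3:-1290,r4:1296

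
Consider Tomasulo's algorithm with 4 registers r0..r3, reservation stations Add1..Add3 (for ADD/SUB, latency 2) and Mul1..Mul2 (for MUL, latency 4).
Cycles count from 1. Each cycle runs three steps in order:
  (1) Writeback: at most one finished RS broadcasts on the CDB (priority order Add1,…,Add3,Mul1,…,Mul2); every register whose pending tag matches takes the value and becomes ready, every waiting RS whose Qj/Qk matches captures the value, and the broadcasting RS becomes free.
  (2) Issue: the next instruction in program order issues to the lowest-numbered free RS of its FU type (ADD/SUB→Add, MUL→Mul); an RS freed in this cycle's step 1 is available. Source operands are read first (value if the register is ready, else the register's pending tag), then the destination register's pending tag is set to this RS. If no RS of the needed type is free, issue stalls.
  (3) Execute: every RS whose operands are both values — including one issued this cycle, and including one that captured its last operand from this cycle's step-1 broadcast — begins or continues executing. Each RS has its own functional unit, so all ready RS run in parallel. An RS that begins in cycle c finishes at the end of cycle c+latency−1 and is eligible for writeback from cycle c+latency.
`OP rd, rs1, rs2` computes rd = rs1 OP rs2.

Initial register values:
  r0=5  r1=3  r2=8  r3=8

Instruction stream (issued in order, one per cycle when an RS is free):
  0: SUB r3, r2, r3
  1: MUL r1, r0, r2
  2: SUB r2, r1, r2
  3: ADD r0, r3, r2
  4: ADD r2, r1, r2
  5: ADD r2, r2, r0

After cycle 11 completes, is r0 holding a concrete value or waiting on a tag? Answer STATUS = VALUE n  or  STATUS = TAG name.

cycle 1: issue SUB r3<-Add1 // r0:5,r1:3,r2:8,r3:Add1
cycle 2: issue MUL r1<-Mul1 // r0:5,r1:Mul1,r2:8,r3:Add1
cycle 3: CDB Add1=0; issue SUB r2<-Add1 // r0:5,r1:Mul1,r2:Add1,r3:0
cycle 4: issue ADD r0<-Add2 // r0:Add2,r1:Mul1,r2:Add1,r3:0
cycle 5: issue ADD r2<-Add3 // r0:Add2,r1:Mul1,r2:Add3,r3:0
cycle 6: CDB Mul1=40; stall // r0:Add2,r1:40,r2:Add3,r3:0
cycle 7: stall // r0:Add2,r1:40,r2:Add3,r3:0
cycle 8: CDB Add1=32; issue ADD r2<-Add1 // r0:Add2,r1:40,r2:Add1,r3:0
cycle 9: - // r0:Add2,r1:40,r2:Add1,r3:0
cycle 10: CDB Add2=32 // r0:32,r1:40,r2:Add1,r3:0
cycle 11: CDB Add3=72 // r0:32,r1:40,r2:Add1,r3:0

STATUS = VALUE 32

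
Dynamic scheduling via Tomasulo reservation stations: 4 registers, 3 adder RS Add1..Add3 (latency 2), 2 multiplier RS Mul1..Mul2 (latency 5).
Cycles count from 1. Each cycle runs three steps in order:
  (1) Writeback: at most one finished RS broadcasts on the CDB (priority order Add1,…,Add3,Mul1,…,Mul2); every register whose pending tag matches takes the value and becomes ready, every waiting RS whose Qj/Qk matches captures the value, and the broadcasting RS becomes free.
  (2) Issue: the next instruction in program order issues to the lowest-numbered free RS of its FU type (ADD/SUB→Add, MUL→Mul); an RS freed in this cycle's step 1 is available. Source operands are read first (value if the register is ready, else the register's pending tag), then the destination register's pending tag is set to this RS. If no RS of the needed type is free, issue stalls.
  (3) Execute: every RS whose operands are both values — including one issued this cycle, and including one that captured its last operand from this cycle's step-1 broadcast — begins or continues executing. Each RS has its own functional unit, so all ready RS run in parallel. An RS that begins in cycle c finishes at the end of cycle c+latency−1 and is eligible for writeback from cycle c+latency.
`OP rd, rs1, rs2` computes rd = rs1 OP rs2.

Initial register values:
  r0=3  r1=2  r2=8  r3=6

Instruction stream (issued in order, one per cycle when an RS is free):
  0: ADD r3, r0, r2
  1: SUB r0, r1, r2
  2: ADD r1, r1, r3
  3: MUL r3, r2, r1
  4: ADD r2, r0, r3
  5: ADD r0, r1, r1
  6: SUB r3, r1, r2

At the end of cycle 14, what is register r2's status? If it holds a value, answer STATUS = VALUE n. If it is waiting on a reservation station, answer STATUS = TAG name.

STATUS = VALUE 98

  c1: issue ADD r3<-Add1  regs: r0:3,r1:2,r2:8,r3:Add1
  c2: issue SUB r0<-Add2  regs: r0:Add2,r1:2,r2:8,r3:Add1
  c3: CDB Add1=11; issue ADD r1<-Add1  regs: r0:Add2,r1:Add1,r2:8,r3:11
  c4: CDB Add2=-6; issue MUL r3<-Mul1  regs: r0:-6,r1:Add1,r2:8,r3:Mul1
  c5: CDB Add1=13; issue ADD r2<-Add1  regs: r0:-6,r1:13,r2:Add1,r3:Mul1
  c6: issue ADD r0<-Add2  regs: r0:Add2,r1:13,r2:Add1,r3:Mul1
  c7: issue SUB r3<-Add3  regs: r0:Add2,r1:13,r2:Add1,r3:Add3
  c8: CDB Add2=26  regs: r0:26,r1:13,r2:Add1,r3:Add3
  c9: -  regs: r0:26,r1:13,r2:Add1,r3:Add3
  c10: CDB Mul1=104  regs: r0:26,r1:13,r2:Add1,r3:Add3
  c11: -  regs: r0:26,r1:13,r2:Add1,r3:Add3
  c12: CDB Add1=98  regs: r0:26,r1:13,r2:98,r3:Add3
  c13: -  regs: r0:26,r1:13,r2:98,r3:Add3
  c14: CDB Add3=-85  regs: r0:26,r1:13,r2:98,r3:-85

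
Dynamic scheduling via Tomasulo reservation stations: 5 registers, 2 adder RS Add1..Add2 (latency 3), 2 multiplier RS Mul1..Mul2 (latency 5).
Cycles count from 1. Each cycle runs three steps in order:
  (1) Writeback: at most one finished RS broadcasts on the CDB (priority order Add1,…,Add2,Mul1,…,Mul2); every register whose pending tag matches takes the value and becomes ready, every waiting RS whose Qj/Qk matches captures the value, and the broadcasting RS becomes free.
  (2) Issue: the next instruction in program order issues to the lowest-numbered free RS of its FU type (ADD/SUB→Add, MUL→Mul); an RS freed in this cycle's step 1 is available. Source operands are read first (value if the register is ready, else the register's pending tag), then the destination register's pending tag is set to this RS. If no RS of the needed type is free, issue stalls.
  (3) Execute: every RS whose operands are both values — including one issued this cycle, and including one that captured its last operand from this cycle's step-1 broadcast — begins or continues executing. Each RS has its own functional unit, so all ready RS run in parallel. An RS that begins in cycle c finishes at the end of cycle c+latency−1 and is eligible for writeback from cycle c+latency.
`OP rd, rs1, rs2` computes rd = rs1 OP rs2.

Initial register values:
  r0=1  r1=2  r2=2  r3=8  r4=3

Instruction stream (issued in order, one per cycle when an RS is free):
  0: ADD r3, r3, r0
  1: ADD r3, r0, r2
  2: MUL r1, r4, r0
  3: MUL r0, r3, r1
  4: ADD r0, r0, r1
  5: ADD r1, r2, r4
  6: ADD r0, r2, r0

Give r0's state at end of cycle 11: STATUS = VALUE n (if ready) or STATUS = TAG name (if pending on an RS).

cycle 1: issue ADD r3<-Add1 // r0:1,r1:2,r2:2,r3:Add1,r4:3
cycle 2: issue ADD r3<-Add2 // r0:1,r1:2,r2:2,r3:Add2,r4:3
cycle 3: issue MUL r1<-Mul1 // r0:1,r1:Mul1,r2:2,r3:Add2,r4:3
cycle 4: CDB Add1=9; issue MUL r0<-Mul2 // r0:Mul2,r1:Mul1,r2:2,r3:Add2,r4:3
cycle 5: CDB Add2=3; issue ADD r0<-Add1 // r0:Add1,r1:Mul1,r2:2,r3:3,r4:3
cycle 6: issue ADD r1<-Add2 // r0:Add1,r1:Add2,r2:2,r3:3,r4:3
cycle 7: stall // r0:Add1,r1:Add2,r2:2,r3:3,r4:3
cycle 8: CDB Mul1=3; stall // r0:Add1,r1:Add2,r2:2,r3:3,r4:3
cycle 9: CDB Add2=5; issue ADD r0<-Add2 // r0:Add2,r1:5,r2:2,r3:3,r4:3
cycle 10: - // r0:Add2,r1:5,r2:2,r3:3,r4:3
cycle 11: - // r0:Add2,r1:5,r2:2,r3:3,r4:3

STATUS = TAG Add2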